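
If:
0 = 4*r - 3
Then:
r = 3/4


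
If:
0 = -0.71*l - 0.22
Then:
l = -0.31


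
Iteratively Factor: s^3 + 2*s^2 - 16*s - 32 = (s + 2)*(s^2 - 16) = (s + 2)*(s + 4)*(s - 4)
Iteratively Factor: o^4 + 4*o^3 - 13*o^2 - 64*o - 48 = (o + 3)*(o^3 + o^2 - 16*o - 16) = (o - 4)*(o + 3)*(o^2 + 5*o + 4) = (o - 4)*(o + 1)*(o + 3)*(o + 4)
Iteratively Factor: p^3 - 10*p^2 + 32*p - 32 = (p - 2)*(p^2 - 8*p + 16) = (p - 4)*(p - 2)*(p - 4)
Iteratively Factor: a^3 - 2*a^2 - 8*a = (a - 4)*(a^2 + 2*a) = a*(a - 4)*(a + 2)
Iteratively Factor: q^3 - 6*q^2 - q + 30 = (q + 2)*(q^2 - 8*q + 15) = (q - 5)*(q + 2)*(q - 3)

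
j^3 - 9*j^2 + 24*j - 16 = (j - 4)^2*(j - 1)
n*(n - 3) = n^2 - 3*n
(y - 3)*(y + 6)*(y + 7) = y^3 + 10*y^2 + 3*y - 126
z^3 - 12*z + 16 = (z - 2)^2*(z + 4)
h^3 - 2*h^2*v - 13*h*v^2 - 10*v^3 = (h - 5*v)*(h + v)*(h + 2*v)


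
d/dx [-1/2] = 0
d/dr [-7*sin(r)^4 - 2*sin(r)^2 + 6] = -9*sin(2*r) + 7*sin(4*r)/2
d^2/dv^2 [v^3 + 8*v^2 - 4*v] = 6*v + 16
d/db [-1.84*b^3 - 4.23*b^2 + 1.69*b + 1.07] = -5.52*b^2 - 8.46*b + 1.69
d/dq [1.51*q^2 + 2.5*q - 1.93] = 3.02*q + 2.5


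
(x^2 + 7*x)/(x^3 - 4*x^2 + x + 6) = x*(x + 7)/(x^3 - 4*x^2 + x + 6)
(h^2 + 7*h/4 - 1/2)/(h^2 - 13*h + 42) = (4*h^2 + 7*h - 2)/(4*(h^2 - 13*h + 42))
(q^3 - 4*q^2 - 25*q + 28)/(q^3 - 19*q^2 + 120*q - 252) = (q^2 + 3*q - 4)/(q^2 - 12*q + 36)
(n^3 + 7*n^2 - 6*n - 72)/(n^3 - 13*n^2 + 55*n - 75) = (n^2 + 10*n + 24)/(n^2 - 10*n + 25)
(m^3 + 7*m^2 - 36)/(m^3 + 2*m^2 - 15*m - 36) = (m^2 + 4*m - 12)/(m^2 - m - 12)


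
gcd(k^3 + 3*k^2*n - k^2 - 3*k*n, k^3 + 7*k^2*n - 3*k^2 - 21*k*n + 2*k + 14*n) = k - 1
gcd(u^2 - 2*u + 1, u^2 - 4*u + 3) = u - 1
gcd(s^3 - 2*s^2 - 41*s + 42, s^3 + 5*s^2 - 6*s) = s^2 + 5*s - 6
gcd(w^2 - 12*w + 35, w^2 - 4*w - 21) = w - 7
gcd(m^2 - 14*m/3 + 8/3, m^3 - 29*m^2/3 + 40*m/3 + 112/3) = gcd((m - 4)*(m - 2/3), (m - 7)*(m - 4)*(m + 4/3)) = m - 4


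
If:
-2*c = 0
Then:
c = 0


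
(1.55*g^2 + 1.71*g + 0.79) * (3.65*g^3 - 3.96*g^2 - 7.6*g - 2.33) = 5.6575*g^5 + 0.103499999999999*g^4 - 15.6681*g^3 - 19.7359*g^2 - 9.9883*g - 1.8407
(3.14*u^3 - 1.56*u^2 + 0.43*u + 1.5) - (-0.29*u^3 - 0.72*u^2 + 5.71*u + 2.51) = 3.43*u^3 - 0.84*u^2 - 5.28*u - 1.01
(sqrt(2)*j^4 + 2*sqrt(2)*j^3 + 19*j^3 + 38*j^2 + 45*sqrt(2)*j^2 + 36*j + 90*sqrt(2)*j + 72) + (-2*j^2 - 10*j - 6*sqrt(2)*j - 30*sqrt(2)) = sqrt(2)*j^4 + 2*sqrt(2)*j^3 + 19*j^3 + 36*j^2 + 45*sqrt(2)*j^2 + 26*j + 84*sqrt(2)*j - 30*sqrt(2) + 72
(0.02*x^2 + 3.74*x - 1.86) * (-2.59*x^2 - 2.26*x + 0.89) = -0.0518*x^4 - 9.7318*x^3 - 3.6172*x^2 + 7.5322*x - 1.6554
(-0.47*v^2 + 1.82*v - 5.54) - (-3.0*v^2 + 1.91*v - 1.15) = 2.53*v^2 - 0.0899999999999999*v - 4.39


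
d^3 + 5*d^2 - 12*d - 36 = (d - 3)*(d + 2)*(d + 6)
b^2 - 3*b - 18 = (b - 6)*(b + 3)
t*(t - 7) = t^2 - 7*t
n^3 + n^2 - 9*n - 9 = (n - 3)*(n + 1)*(n + 3)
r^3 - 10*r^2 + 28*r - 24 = (r - 6)*(r - 2)^2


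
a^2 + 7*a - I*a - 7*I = (a + 7)*(a - I)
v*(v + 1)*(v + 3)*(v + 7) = v^4 + 11*v^3 + 31*v^2 + 21*v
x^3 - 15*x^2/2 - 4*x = x*(x - 8)*(x + 1/2)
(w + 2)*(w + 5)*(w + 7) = w^3 + 14*w^2 + 59*w + 70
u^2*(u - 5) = u^3 - 5*u^2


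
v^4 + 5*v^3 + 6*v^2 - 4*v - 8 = (v - 1)*(v + 2)^3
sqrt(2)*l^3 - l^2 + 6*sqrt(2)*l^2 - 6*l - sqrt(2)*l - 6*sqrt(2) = (l + 6)*(l - sqrt(2))*(sqrt(2)*l + 1)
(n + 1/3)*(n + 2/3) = n^2 + n + 2/9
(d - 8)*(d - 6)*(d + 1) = d^3 - 13*d^2 + 34*d + 48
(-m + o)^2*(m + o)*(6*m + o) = 6*m^4 - 5*m^3*o - 7*m^2*o^2 + 5*m*o^3 + o^4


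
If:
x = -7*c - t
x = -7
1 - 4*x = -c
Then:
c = -29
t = 210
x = -7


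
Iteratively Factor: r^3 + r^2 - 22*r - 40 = (r + 2)*(r^2 - r - 20) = (r - 5)*(r + 2)*(r + 4)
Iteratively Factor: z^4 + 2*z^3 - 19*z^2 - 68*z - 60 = (z + 3)*(z^3 - z^2 - 16*z - 20) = (z + 2)*(z + 3)*(z^2 - 3*z - 10) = (z - 5)*(z + 2)*(z + 3)*(z + 2)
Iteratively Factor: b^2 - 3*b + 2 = (b - 2)*(b - 1)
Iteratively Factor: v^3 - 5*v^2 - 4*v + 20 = (v - 5)*(v^2 - 4) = (v - 5)*(v - 2)*(v + 2)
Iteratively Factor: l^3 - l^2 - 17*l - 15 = (l + 3)*(l^2 - 4*l - 5) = (l + 1)*(l + 3)*(l - 5)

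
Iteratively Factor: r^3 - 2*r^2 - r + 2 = (r + 1)*(r^2 - 3*r + 2) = (r - 2)*(r + 1)*(r - 1)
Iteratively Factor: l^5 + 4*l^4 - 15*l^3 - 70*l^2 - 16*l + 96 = (l + 3)*(l^4 + l^3 - 18*l^2 - 16*l + 32) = (l - 1)*(l + 3)*(l^3 + 2*l^2 - 16*l - 32) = (l - 4)*(l - 1)*(l + 3)*(l^2 + 6*l + 8) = (l - 4)*(l - 1)*(l + 2)*(l + 3)*(l + 4)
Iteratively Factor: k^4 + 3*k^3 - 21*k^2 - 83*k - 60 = (k + 1)*(k^3 + 2*k^2 - 23*k - 60) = (k + 1)*(k + 3)*(k^2 - k - 20) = (k - 5)*(k + 1)*(k + 3)*(k + 4)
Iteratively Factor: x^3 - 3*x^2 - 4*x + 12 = (x - 2)*(x^2 - x - 6) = (x - 3)*(x - 2)*(x + 2)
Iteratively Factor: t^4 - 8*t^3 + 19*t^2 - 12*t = (t)*(t^3 - 8*t^2 + 19*t - 12) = t*(t - 1)*(t^2 - 7*t + 12) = t*(t - 3)*(t - 1)*(t - 4)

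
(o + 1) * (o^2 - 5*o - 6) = o^3 - 4*o^2 - 11*o - 6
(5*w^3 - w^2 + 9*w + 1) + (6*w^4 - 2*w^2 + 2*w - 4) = 6*w^4 + 5*w^3 - 3*w^2 + 11*w - 3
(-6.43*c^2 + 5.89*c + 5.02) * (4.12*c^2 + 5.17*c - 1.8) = -26.4916*c^4 - 8.9763*c^3 + 62.7077*c^2 + 15.3514*c - 9.036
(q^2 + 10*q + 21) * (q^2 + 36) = q^4 + 10*q^3 + 57*q^2 + 360*q + 756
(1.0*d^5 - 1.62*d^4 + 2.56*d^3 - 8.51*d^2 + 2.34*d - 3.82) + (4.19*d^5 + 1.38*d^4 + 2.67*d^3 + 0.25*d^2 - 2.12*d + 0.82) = 5.19*d^5 - 0.24*d^4 + 5.23*d^3 - 8.26*d^2 + 0.22*d - 3.0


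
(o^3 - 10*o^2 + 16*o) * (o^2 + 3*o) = o^5 - 7*o^4 - 14*o^3 + 48*o^2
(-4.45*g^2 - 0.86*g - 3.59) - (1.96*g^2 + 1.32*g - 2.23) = -6.41*g^2 - 2.18*g - 1.36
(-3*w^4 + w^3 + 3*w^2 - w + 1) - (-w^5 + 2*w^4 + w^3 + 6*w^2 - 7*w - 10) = w^5 - 5*w^4 - 3*w^2 + 6*w + 11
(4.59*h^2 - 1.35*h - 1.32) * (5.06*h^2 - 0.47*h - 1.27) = 23.2254*h^4 - 8.9883*h^3 - 11.874*h^2 + 2.3349*h + 1.6764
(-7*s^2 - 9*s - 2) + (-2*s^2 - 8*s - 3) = -9*s^2 - 17*s - 5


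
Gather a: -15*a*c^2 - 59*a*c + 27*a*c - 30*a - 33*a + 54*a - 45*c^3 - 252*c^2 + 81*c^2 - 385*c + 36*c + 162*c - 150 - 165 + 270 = a*(-15*c^2 - 32*c - 9) - 45*c^3 - 171*c^2 - 187*c - 45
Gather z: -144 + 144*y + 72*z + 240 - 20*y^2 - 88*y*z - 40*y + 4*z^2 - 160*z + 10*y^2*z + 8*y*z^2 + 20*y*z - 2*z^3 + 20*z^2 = -20*y^2 + 104*y - 2*z^3 + z^2*(8*y + 24) + z*(10*y^2 - 68*y - 88) + 96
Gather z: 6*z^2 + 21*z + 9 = 6*z^2 + 21*z + 9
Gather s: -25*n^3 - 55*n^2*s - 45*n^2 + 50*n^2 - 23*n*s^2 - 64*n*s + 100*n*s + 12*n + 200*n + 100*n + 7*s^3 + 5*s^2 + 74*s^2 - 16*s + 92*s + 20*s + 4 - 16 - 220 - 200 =-25*n^3 + 5*n^2 + 312*n + 7*s^3 + s^2*(79 - 23*n) + s*(-55*n^2 + 36*n + 96) - 432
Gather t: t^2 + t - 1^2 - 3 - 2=t^2 + t - 6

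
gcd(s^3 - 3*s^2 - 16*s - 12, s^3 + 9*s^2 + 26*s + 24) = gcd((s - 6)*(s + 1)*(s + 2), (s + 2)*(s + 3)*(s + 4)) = s + 2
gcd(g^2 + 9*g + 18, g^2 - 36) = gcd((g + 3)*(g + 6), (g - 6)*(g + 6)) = g + 6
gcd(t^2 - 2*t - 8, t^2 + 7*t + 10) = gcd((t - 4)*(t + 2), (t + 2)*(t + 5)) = t + 2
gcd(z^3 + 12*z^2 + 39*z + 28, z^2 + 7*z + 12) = z + 4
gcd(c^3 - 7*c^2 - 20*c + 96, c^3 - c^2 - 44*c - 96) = c^2 - 4*c - 32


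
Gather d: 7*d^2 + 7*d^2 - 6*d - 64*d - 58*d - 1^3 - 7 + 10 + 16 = 14*d^2 - 128*d + 18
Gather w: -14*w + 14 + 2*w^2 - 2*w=2*w^2 - 16*w + 14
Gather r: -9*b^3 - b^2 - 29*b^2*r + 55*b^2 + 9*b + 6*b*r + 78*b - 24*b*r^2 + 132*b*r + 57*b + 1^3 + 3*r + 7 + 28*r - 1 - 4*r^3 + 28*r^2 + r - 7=-9*b^3 + 54*b^2 + 144*b - 4*r^3 + r^2*(28 - 24*b) + r*(-29*b^2 + 138*b + 32)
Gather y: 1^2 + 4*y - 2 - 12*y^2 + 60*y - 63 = -12*y^2 + 64*y - 64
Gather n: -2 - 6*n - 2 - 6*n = -12*n - 4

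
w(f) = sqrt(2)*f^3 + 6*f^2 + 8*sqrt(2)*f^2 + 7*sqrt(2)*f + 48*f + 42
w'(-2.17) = 2.74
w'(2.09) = 148.80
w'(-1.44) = 16.83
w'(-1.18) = 22.95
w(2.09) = 251.55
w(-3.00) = -14.06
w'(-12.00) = 253.31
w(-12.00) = -603.38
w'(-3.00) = -7.80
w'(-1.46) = 16.39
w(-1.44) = -9.70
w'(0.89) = 92.08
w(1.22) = 140.98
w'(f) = 3*sqrt(2)*f^2 + 12*f + 16*sqrt(2)*f + 7*sqrt(2) + 48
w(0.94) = 112.90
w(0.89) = 108.24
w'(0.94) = 94.20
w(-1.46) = -10.03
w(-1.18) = -4.54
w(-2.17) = -16.56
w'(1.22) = 106.46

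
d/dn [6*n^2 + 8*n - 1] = 12*n + 8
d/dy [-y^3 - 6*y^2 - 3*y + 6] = -3*y^2 - 12*y - 3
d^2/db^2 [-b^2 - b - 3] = -2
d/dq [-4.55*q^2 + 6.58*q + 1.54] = 6.58 - 9.1*q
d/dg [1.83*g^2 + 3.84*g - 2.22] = 3.66*g + 3.84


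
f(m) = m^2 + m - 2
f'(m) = 2*m + 1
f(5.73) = 36.56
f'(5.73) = 12.46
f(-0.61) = -2.24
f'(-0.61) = -0.22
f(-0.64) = -2.23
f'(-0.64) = -0.28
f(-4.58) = 14.40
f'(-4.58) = -8.16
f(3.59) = 14.48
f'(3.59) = 8.18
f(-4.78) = 16.07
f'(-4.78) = -8.56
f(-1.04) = -1.96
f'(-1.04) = -1.08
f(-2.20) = 0.64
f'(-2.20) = -3.40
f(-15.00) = 208.00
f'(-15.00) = -29.00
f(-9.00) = 70.00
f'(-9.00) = -17.00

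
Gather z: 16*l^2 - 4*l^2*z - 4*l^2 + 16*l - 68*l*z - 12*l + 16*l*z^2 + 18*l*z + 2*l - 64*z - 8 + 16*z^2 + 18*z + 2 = 12*l^2 + 6*l + z^2*(16*l + 16) + z*(-4*l^2 - 50*l - 46) - 6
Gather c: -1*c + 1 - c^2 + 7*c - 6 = -c^2 + 6*c - 5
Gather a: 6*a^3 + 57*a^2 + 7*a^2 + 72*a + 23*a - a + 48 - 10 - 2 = 6*a^3 + 64*a^2 + 94*a + 36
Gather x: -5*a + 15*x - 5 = -5*a + 15*x - 5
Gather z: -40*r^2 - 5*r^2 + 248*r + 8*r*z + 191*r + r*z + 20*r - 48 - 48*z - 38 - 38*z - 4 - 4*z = -45*r^2 + 459*r + z*(9*r - 90) - 90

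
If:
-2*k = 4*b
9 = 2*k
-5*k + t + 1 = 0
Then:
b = -9/4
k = 9/2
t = 43/2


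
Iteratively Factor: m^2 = (m)*(m)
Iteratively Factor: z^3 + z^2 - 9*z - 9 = (z + 1)*(z^2 - 9) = (z + 1)*(z + 3)*(z - 3)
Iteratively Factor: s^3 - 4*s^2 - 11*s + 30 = (s - 2)*(s^2 - 2*s - 15) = (s - 5)*(s - 2)*(s + 3)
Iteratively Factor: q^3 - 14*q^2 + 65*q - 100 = (q - 4)*(q^2 - 10*q + 25) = (q - 5)*(q - 4)*(q - 5)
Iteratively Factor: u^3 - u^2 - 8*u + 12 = (u - 2)*(u^2 + u - 6) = (u - 2)*(u + 3)*(u - 2)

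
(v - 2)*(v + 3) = v^2 + v - 6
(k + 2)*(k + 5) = k^2 + 7*k + 10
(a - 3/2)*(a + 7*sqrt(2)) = a^2 - 3*a/2 + 7*sqrt(2)*a - 21*sqrt(2)/2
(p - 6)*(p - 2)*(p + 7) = p^3 - p^2 - 44*p + 84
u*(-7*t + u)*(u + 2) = -7*t*u^2 - 14*t*u + u^3 + 2*u^2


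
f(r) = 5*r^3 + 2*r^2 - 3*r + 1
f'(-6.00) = 513.00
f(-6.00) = -989.00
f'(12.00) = 2205.00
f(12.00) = 8893.00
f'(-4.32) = 259.66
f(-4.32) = -351.82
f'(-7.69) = 853.28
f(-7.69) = -2131.44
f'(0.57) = 4.15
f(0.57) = 0.87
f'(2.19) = 77.70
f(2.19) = 56.54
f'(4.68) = 344.26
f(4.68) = 543.28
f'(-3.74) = 191.85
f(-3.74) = -221.37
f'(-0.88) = 5.10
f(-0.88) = 1.78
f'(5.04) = 398.18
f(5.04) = 676.80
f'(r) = 15*r^2 + 4*r - 3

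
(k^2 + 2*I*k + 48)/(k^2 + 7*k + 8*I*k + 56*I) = (k - 6*I)/(k + 7)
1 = 1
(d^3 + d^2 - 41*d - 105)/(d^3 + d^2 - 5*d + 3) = (d^2 - 2*d - 35)/(d^2 - 2*d + 1)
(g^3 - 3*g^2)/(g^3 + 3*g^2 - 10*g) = g*(g - 3)/(g^2 + 3*g - 10)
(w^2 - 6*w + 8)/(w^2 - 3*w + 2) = (w - 4)/(w - 1)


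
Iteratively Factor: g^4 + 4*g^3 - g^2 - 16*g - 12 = (g - 2)*(g^3 + 6*g^2 + 11*g + 6) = (g - 2)*(g + 1)*(g^2 + 5*g + 6) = (g - 2)*(g + 1)*(g + 3)*(g + 2)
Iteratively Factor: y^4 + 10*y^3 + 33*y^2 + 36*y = (y + 3)*(y^3 + 7*y^2 + 12*y) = (y + 3)*(y + 4)*(y^2 + 3*y) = (y + 3)^2*(y + 4)*(y)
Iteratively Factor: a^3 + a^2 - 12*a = (a)*(a^2 + a - 12) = a*(a - 3)*(a + 4)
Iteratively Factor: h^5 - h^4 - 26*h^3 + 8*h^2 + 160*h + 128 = (h + 4)*(h^4 - 5*h^3 - 6*h^2 + 32*h + 32) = (h - 4)*(h + 4)*(h^3 - h^2 - 10*h - 8) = (h - 4)^2*(h + 4)*(h^2 + 3*h + 2) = (h - 4)^2*(h + 1)*(h + 4)*(h + 2)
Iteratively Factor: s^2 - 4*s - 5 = (s + 1)*(s - 5)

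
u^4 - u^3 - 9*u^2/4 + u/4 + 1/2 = (u - 2)*(u - 1/2)*(u + 1/2)*(u + 1)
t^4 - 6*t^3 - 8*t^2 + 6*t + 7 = (t - 7)*(t - 1)*(t + 1)^2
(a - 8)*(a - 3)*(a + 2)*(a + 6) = a^4 - 3*a^3 - 52*a^2 + 60*a + 288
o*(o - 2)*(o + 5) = o^3 + 3*o^2 - 10*o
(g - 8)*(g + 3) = g^2 - 5*g - 24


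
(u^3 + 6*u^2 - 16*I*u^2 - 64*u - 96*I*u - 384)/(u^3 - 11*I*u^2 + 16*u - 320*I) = (u + 6)/(u + 5*I)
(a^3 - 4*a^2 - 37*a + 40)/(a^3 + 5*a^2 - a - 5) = (a - 8)/(a + 1)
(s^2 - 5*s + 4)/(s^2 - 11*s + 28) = (s - 1)/(s - 7)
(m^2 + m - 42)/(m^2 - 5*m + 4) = (m^2 + m - 42)/(m^2 - 5*m + 4)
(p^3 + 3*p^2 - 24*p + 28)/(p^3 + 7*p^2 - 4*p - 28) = (p - 2)/(p + 2)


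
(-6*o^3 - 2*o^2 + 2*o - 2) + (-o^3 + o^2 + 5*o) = -7*o^3 - o^2 + 7*o - 2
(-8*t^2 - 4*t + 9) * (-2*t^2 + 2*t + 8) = 16*t^4 - 8*t^3 - 90*t^2 - 14*t + 72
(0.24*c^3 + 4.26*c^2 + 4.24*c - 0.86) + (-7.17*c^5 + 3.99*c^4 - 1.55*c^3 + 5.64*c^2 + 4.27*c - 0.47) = -7.17*c^5 + 3.99*c^4 - 1.31*c^3 + 9.9*c^2 + 8.51*c - 1.33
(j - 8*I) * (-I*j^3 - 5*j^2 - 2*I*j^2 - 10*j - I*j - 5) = -I*j^4 - 13*j^3 - 2*I*j^3 - 26*j^2 + 39*I*j^2 - 13*j + 80*I*j + 40*I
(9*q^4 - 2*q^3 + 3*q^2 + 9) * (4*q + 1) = 36*q^5 + q^4 + 10*q^3 + 3*q^2 + 36*q + 9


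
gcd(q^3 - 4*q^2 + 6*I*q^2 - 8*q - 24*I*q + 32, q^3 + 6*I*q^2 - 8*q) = q^2 + 6*I*q - 8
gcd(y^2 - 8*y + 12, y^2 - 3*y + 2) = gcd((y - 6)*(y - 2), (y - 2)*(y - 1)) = y - 2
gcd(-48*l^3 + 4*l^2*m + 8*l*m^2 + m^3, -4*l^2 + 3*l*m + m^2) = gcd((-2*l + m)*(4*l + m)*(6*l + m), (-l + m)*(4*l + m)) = 4*l + m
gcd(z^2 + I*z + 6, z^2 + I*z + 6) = z^2 + I*z + 6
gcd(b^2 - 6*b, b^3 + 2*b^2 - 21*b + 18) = 1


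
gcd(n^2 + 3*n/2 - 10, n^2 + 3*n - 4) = n + 4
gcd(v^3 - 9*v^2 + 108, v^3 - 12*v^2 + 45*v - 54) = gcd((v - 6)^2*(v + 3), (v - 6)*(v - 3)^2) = v - 6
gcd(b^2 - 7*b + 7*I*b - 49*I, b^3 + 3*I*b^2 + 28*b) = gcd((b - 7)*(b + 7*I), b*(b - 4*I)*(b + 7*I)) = b + 7*I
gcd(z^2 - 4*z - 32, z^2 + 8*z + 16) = z + 4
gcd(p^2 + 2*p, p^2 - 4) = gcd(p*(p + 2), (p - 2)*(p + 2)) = p + 2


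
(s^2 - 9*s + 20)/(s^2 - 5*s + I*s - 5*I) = (s - 4)/(s + I)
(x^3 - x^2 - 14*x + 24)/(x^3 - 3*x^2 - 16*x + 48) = (x - 2)/(x - 4)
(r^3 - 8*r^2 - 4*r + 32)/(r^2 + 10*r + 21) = (r^3 - 8*r^2 - 4*r + 32)/(r^2 + 10*r + 21)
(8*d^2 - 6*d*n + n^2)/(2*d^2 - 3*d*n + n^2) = (4*d - n)/(d - n)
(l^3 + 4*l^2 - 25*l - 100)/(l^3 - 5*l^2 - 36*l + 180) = (l^2 + 9*l + 20)/(l^2 - 36)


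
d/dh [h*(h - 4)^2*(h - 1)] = 4*h^3 - 27*h^2 + 48*h - 16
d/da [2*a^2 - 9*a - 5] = 4*a - 9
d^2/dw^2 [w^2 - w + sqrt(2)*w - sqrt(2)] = 2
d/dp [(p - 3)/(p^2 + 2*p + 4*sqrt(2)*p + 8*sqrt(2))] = (p^2 + 2*p + 4*sqrt(2)*p - 2*(p - 3)*(p + 1 + 2*sqrt(2)) + 8*sqrt(2))/(p^2 + 2*p + 4*sqrt(2)*p + 8*sqrt(2))^2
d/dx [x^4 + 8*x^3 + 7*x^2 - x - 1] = 4*x^3 + 24*x^2 + 14*x - 1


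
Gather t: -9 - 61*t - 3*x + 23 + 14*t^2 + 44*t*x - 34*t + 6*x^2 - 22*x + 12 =14*t^2 + t*(44*x - 95) + 6*x^2 - 25*x + 26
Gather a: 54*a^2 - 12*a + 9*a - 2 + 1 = 54*a^2 - 3*a - 1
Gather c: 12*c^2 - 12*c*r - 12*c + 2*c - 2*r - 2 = 12*c^2 + c*(-12*r - 10) - 2*r - 2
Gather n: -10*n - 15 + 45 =30 - 10*n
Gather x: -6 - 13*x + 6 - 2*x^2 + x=-2*x^2 - 12*x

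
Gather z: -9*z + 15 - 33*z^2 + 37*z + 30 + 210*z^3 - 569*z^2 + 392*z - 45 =210*z^3 - 602*z^2 + 420*z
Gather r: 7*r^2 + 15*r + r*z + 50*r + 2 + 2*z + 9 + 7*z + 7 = 7*r^2 + r*(z + 65) + 9*z + 18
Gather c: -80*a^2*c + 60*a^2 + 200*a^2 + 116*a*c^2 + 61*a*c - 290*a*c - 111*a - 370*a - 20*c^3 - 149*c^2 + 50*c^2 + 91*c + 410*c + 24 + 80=260*a^2 - 481*a - 20*c^3 + c^2*(116*a - 99) + c*(-80*a^2 - 229*a + 501) + 104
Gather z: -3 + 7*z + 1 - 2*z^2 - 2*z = -2*z^2 + 5*z - 2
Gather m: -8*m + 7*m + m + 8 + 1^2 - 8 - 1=0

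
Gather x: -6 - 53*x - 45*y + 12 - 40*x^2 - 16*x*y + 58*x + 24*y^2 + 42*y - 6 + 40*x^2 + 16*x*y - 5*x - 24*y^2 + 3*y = 0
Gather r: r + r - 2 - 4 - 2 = 2*r - 8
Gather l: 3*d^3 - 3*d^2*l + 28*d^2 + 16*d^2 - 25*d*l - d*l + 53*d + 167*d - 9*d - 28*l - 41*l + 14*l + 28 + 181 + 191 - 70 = 3*d^3 + 44*d^2 + 211*d + l*(-3*d^2 - 26*d - 55) + 330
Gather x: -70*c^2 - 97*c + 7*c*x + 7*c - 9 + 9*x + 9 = -70*c^2 - 90*c + x*(7*c + 9)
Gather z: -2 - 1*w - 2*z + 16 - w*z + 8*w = 7*w + z*(-w - 2) + 14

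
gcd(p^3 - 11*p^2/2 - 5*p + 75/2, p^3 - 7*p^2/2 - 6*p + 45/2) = p^2 - p/2 - 15/2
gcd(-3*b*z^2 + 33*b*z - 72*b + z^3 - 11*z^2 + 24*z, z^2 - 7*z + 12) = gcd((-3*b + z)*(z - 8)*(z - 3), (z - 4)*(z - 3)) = z - 3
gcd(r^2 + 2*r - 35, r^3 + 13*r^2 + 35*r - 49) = r + 7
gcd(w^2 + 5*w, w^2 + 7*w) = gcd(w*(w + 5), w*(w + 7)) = w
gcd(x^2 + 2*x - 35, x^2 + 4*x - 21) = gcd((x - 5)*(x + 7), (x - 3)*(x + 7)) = x + 7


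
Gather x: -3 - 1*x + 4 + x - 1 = 0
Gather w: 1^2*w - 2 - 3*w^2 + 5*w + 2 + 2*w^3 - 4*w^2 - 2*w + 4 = 2*w^3 - 7*w^2 + 4*w + 4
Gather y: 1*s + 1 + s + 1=2*s + 2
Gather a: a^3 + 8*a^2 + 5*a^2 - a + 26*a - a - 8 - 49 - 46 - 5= a^3 + 13*a^2 + 24*a - 108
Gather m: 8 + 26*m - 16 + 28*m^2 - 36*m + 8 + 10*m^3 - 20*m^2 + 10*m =10*m^3 + 8*m^2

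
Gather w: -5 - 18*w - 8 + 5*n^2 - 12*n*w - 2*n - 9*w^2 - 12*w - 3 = 5*n^2 - 2*n - 9*w^2 + w*(-12*n - 30) - 16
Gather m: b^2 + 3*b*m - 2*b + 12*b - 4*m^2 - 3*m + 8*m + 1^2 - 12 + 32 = b^2 + 10*b - 4*m^2 + m*(3*b + 5) + 21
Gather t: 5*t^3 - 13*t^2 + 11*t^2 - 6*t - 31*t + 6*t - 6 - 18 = 5*t^3 - 2*t^2 - 31*t - 24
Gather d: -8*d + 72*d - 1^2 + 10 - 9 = 64*d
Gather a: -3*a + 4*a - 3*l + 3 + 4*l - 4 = a + l - 1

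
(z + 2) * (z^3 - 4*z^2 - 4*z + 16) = z^4 - 2*z^3 - 12*z^2 + 8*z + 32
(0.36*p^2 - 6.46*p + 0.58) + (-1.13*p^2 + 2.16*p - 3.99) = -0.77*p^2 - 4.3*p - 3.41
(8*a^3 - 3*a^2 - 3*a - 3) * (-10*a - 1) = -80*a^4 + 22*a^3 + 33*a^2 + 33*a + 3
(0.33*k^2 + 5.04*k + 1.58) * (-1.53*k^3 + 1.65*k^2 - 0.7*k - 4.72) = -0.5049*k^5 - 7.1667*k^4 + 5.6676*k^3 - 2.4786*k^2 - 24.8948*k - 7.4576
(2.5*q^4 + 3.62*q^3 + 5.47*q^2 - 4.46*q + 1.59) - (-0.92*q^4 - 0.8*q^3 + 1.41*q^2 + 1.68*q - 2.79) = 3.42*q^4 + 4.42*q^3 + 4.06*q^2 - 6.14*q + 4.38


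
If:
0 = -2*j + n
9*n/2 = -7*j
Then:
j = 0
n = 0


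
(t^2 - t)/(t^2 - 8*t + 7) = t/(t - 7)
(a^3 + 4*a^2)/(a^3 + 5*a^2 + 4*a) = a/(a + 1)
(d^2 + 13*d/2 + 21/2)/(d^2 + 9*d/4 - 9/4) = 2*(2*d + 7)/(4*d - 3)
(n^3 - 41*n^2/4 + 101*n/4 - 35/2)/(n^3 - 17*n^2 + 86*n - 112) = (n - 5/4)/(n - 8)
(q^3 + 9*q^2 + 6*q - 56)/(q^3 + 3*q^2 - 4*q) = (q^2 + 5*q - 14)/(q*(q - 1))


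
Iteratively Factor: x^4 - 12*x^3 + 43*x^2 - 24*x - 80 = (x - 5)*(x^3 - 7*x^2 + 8*x + 16) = (x - 5)*(x - 4)*(x^2 - 3*x - 4) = (x - 5)*(x - 4)^2*(x + 1)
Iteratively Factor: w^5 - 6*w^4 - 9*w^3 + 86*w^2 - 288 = (w - 3)*(w^4 - 3*w^3 - 18*w^2 + 32*w + 96) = (w - 4)*(w - 3)*(w^3 + w^2 - 14*w - 24) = (w - 4)^2*(w - 3)*(w^2 + 5*w + 6) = (w - 4)^2*(w - 3)*(w + 2)*(w + 3)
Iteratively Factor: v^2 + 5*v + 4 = (v + 4)*(v + 1)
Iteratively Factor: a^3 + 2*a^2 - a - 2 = (a + 1)*(a^2 + a - 2) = (a - 1)*(a + 1)*(a + 2)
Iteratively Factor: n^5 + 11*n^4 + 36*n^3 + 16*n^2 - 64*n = (n)*(n^4 + 11*n^3 + 36*n^2 + 16*n - 64) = n*(n + 4)*(n^3 + 7*n^2 + 8*n - 16) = n*(n - 1)*(n + 4)*(n^2 + 8*n + 16) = n*(n - 1)*(n + 4)^2*(n + 4)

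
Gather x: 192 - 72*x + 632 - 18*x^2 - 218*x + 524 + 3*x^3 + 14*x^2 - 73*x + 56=3*x^3 - 4*x^2 - 363*x + 1404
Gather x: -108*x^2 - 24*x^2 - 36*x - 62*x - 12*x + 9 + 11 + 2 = -132*x^2 - 110*x + 22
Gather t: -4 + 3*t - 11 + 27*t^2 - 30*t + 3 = 27*t^2 - 27*t - 12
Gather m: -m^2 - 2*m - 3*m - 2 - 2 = -m^2 - 5*m - 4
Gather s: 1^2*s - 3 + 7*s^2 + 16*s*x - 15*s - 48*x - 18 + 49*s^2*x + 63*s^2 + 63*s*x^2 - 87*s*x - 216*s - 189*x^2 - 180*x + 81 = s^2*(49*x + 70) + s*(63*x^2 - 71*x - 230) - 189*x^2 - 228*x + 60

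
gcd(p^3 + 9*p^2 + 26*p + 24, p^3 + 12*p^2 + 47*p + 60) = p^2 + 7*p + 12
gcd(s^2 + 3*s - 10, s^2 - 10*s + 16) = s - 2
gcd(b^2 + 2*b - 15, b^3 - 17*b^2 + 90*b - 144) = b - 3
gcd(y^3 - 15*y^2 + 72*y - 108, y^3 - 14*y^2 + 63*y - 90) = y^2 - 9*y + 18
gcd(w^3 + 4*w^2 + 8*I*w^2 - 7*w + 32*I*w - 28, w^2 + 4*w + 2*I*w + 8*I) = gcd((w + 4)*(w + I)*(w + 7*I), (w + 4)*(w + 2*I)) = w + 4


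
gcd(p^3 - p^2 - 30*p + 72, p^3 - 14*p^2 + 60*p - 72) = 1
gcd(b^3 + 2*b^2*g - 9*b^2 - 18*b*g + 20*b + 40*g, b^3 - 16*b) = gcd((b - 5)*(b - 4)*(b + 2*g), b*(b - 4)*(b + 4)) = b - 4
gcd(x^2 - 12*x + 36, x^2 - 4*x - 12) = x - 6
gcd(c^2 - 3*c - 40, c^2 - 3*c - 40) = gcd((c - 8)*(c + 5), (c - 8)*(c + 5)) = c^2 - 3*c - 40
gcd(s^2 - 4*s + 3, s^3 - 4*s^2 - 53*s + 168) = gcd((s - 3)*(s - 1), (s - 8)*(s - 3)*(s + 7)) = s - 3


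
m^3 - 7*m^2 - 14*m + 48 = (m - 8)*(m - 2)*(m + 3)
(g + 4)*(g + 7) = g^2 + 11*g + 28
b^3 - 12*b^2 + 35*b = b*(b - 7)*(b - 5)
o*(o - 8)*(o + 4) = o^3 - 4*o^2 - 32*o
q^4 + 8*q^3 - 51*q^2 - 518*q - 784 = (q - 8)*(q + 2)*(q + 7)^2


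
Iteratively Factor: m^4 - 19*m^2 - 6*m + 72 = (m + 3)*(m^3 - 3*m^2 - 10*m + 24) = (m - 2)*(m + 3)*(m^2 - m - 12) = (m - 4)*(m - 2)*(m + 3)*(m + 3)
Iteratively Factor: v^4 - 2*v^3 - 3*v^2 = (v + 1)*(v^3 - 3*v^2) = (v - 3)*(v + 1)*(v^2) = v*(v - 3)*(v + 1)*(v)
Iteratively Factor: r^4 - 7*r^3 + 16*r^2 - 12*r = (r)*(r^3 - 7*r^2 + 16*r - 12) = r*(r - 2)*(r^2 - 5*r + 6) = r*(r - 3)*(r - 2)*(r - 2)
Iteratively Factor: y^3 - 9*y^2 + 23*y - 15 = (y - 5)*(y^2 - 4*y + 3) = (y - 5)*(y - 1)*(y - 3)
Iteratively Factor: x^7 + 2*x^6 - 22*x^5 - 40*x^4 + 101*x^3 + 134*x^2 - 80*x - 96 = (x - 1)*(x^6 + 3*x^5 - 19*x^4 - 59*x^3 + 42*x^2 + 176*x + 96) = (x - 1)*(x + 4)*(x^5 - x^4 - 15*x^3 + x^2 + 38*x + 24) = (x - 2)*(x - 1)*(x + 4)*(x^4 + x^3 - 13*x^2 - 25*x - 12) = (x - 2)*(x - 1)*(x + 3)*(x + 4)*(x^3 - 2*x^2 - 7*x - 4) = (x - 2)*(x - 1)*(x + 1)*(x + 3)*(x + 4)*(x^2 - 3*x - 4) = (x - 4)*(x - 2)*(x - 1)*(x + 1)*(x + 3)*(x + 4)*(x + 1)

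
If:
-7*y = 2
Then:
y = -2/7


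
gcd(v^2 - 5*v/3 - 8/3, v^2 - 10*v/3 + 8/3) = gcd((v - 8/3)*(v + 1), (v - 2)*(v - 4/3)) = 1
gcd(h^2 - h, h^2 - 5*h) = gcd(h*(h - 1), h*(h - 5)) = h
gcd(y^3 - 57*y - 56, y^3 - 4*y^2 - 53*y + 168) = y^2 - y - 56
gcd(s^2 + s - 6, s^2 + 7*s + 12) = s + 3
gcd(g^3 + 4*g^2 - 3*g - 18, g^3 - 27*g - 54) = g^2 + 6*g + 9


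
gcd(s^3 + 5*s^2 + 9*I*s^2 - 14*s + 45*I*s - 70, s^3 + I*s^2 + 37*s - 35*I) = s + 7*I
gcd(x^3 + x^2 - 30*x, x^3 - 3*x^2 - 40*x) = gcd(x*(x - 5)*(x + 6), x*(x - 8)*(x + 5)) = x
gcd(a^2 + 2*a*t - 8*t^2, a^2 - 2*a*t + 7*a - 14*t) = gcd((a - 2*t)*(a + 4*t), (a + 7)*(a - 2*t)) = -a + 2*t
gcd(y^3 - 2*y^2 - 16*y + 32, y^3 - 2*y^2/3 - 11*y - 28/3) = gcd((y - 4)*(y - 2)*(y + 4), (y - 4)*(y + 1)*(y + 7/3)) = y - 4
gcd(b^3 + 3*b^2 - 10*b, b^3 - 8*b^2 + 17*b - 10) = b - 2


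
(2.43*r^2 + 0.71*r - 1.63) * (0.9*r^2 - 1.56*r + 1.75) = 2.187*r^4 - 3.1518*r^3 + 1.6779*r^2 + 3.7853*r - 2.8525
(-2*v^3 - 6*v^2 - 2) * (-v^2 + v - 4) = 2*v^5 + 4*v^4 + 2*v^3 + 26*v^2 - 2*v + 8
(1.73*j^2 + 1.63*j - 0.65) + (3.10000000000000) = 1.73*j^2 + 1.63*j + 2.45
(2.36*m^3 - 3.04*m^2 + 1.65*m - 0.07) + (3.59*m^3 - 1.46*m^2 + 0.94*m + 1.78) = 5.95*m^3 - 4.5*m^2 + 2.59*m + 1.71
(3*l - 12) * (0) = 0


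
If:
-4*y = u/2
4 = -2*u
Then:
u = -2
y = 1/4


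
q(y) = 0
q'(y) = 0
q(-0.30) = 0.00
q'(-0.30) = 0.00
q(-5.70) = 0.00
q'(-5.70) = 0.00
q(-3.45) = 0.00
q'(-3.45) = 0.00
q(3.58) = 0.00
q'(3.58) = 0.00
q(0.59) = 0.00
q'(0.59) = 0.00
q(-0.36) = 0.00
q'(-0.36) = 0.00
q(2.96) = 0.00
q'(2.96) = 0.00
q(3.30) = 0.00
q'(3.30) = 0.00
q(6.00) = 0.00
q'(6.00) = 0.00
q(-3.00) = 0.00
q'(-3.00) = 0.00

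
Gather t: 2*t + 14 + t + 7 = 3*t + 21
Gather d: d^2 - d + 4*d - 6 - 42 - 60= d^2 + 3*d - 108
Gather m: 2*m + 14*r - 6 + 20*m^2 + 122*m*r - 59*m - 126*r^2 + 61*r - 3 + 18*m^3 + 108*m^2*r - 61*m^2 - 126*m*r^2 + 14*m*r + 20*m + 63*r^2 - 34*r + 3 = 18*m^3 + m^2*(108*r - 41) + m*(-126*r^2 + 136*r - 37) - 63*r^2 + 41*r - 6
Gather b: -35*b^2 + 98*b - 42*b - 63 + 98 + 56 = -35*b^2 + 56*b + 91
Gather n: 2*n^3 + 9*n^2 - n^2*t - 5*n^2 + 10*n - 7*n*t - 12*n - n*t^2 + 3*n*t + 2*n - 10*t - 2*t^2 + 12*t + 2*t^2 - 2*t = 2*n^3 + n^2*(4 - t) + n*(-t^2 - 4*t)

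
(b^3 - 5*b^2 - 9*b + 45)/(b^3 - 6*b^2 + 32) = (b^3 - 5*b^2 - 9*b + 45)/(b^3 - 6*b^2 + 32)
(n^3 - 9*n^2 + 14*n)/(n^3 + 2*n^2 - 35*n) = (n^2 - 9*n + 14)/(n^2 + 2*n - 35)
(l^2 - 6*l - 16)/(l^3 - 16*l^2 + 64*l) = (l + 2)/(l*(l - 8))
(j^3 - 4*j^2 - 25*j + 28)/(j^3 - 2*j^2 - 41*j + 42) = (j + 4)/(j + 6)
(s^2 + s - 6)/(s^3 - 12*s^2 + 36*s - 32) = (s + 3)/(s^2 - 10*s + 16)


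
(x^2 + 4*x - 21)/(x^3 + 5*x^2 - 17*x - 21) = 1/(x + 1)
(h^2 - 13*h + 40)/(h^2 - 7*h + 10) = (h - 8)/(h - 2)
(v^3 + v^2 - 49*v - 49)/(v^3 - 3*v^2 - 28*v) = (v^2 + 8*v + 7)/(v*(v + 4))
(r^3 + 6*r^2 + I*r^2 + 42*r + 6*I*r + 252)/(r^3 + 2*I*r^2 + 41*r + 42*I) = (r + 6)/(r + I)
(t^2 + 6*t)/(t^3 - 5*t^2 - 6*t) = (t + 6)/(t^2 - 5*t - 6)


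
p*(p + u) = p^2 + p*u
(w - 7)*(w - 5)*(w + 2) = w^3 - 10*w^2 + 11*w + 70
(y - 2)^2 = y^2 - 4*y + 4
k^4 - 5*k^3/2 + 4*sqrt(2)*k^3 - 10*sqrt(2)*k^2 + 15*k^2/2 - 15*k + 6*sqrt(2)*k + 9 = (k - 3/2)*(k - 1)*(k + sqrt(2))*(k + 3*sqrt(2))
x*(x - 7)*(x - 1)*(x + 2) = x^4 - 6*x^3 - 9*x^2 + 14*x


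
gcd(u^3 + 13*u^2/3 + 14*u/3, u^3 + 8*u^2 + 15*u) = u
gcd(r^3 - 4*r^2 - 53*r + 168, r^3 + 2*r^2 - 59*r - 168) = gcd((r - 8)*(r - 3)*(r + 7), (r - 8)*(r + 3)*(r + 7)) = r^2 - r - 56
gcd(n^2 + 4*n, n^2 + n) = n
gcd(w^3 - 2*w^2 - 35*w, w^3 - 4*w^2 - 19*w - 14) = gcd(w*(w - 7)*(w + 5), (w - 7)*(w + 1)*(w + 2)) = w - 7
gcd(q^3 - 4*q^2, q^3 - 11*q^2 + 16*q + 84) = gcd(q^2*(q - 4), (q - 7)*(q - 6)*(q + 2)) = 1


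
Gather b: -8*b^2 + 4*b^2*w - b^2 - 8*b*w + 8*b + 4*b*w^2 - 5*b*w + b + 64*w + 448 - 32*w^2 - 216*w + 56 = b^2*(4*w - 9) + b*(4*w^2 - 13*w + 9) - 32*w^2 - 152*w + 504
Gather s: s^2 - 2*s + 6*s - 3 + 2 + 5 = s^2 + 4*s + 4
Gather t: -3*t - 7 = -3*t - 7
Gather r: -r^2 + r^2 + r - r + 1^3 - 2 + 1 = 0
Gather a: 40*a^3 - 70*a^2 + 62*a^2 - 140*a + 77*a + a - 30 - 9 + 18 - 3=40*a^3 - 8*a^2 - 62*a - 24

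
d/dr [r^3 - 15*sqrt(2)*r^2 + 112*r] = 3*r^2 - 30*sqrt(2)*r + 112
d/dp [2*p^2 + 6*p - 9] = 4*p + 6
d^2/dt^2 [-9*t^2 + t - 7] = -18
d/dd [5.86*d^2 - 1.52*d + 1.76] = 11.72*d - 1.52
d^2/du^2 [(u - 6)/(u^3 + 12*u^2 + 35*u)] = 2*(3*u^5 - 467*u^3 - 3222*u^2 - 7560*u - 7350)/(u^3*(u^6 + 36*u^5 + 537*u^4 + 4248*u^3 + 18795*u^2 + 44100*u + 42875))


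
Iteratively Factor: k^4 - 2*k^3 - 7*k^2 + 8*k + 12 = (k - 2)*(k^3 - 7*k - 6) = (k - 2)*(k + 1)*(k^2 - k - 6) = (k - 3)*(k - 2)*(k + 1)*(k + 2)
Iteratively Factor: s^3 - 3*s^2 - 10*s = (s - 5)*(s^2 + 2*s) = (s - 5)*(s + 2)*(s)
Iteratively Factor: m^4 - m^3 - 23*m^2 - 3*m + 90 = (m - 5)*(m^3 + 4*m^2 - 3*m - 18) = (m - 5)*(m - 2)*(m^2 + 6*m + 9) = (m - 5)*(m - 2)*(m + 3)*(m + 3)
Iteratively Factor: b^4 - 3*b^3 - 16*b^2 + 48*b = (b - 3)*(b^3 - 16*b) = (b - 3)*(b + 4)*(b^2 - 4*b) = b*(b - 3)*(b + 4)*(b - 4)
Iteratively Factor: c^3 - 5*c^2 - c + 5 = (c - 1)*(c^2 - 4*c - 5) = (c - 1)*(c + 1)*(c - 5)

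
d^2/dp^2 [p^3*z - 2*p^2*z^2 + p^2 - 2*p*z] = 6*p*z - 4*z^2 + 2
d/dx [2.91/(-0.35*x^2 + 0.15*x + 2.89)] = (2.037*x - 0.4365)/(-0.35*x^2 + 0.15*x + 2.89)^2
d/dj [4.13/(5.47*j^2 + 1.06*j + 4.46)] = (-45.1822*j - 4.3778)/(5.47*j^2 + 1.06*j + 4.46)^2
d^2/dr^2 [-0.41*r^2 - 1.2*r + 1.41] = -0.820000000000000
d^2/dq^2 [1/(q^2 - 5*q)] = 2*(-q*(q - 5) + (2*q - 5)^2)/(q^3*(q - 5)^3)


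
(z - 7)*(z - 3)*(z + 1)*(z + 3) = z^4 - 6*z^3 - 16*z^2 + 54*z + 63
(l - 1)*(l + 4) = l^2 + 3*l - 4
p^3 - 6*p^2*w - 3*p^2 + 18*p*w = p*(p - 3)*(p - 6*w)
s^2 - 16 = (s - 4)*(s + 4)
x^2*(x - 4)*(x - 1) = x^4 - 5*x^3 + 4*x^2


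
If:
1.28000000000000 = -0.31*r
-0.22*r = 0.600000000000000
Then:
No Solution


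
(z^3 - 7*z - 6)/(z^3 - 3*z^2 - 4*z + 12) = (z + 1)/(z - 2)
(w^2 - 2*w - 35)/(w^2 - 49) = (w + 5)/(w + 7)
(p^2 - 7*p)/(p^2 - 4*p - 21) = p/(p + 3)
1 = 1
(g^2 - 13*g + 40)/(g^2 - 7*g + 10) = (g - 8)/(g - 2)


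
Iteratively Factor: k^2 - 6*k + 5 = (k - 5)*(k - 1)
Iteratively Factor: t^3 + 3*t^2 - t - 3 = (t - 1)*(t^2 + 4*t + 3) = (t - 1)*(t + 3)*(t + 1)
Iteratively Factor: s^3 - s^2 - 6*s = (s - 3)*(s^2 + 2*s) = (s - 3)*(s + 2)*(s)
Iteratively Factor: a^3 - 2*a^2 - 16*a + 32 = (a - 2)*(a^2 - 16) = (a - 2)*(a + 4)*(a - 4)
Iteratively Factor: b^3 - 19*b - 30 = (b - 5)*(b^2 + 5*b + 6) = (b - 5)*(b + 3)*(b + 2)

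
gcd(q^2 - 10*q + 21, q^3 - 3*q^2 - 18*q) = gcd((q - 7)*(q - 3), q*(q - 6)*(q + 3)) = 1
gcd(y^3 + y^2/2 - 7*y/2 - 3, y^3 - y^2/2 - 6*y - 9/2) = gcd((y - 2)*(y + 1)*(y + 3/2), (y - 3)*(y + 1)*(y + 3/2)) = y^2 + 5*y/2 + 3/2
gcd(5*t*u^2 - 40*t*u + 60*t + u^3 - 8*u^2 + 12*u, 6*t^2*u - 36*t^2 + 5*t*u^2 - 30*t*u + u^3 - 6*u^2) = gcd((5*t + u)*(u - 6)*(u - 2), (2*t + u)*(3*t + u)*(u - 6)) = u - 6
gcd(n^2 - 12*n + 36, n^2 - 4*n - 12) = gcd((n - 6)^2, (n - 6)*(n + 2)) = n - 6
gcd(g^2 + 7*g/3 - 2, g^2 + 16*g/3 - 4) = g - 2/3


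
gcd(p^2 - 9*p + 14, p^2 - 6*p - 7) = p - 7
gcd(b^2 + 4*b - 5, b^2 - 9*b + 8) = b - 1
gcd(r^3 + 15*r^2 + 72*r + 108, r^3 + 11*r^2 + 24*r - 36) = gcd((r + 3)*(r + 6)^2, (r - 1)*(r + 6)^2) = r^2 + 12*r + 36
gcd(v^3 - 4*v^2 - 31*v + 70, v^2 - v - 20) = 1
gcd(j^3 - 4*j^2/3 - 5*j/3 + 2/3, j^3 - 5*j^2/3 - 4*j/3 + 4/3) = j^2 - j - 2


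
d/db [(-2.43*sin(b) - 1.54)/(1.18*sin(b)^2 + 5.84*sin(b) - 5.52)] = (2.8674*sin(b)^2 + 3.6344*sin(b) + 22.4072)*cos(b)/(1.3924*sin(b)^4 + 13.7824*sin(b)^3 + 21.0784*sin(b)^2 - 64.4736*sin(b) + 30.4704)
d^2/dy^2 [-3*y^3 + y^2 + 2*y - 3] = 2 - 18*y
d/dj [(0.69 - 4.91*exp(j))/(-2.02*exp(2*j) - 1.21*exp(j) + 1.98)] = (-9.9182*exp(2*j) + 2.7876*exp(j) - 8.8869)*exp(j)/(4.0804*exp(4*j) + 4.8884*exp(3*j) - 6.5351*exp(2*j) - 4.7916*exp(j) + 3.9204)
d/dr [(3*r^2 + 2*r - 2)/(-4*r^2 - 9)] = 2*(4*r^2 - 35*r - 9)/(16*r^4 + 72*r^2 + 81)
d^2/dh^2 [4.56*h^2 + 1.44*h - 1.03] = 9.12000000000000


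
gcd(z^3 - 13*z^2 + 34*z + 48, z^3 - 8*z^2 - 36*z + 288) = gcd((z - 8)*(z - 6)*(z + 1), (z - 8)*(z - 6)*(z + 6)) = z^2 - 14*z + 48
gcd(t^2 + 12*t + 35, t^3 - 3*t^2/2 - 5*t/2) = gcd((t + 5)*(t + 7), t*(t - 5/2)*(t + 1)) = 1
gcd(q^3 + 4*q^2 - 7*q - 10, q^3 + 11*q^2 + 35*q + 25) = q^2 + 6*q + 5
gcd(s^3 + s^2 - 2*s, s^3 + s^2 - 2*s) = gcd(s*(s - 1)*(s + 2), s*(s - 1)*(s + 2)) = s^3 + s^2 - 2*s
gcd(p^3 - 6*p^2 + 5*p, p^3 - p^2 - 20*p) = p^2 - 5*p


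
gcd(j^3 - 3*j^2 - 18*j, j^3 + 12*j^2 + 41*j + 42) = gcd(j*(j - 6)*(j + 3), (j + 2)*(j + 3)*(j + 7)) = j + 3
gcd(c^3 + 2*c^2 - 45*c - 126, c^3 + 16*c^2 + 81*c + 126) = c^2 + 9*c + 18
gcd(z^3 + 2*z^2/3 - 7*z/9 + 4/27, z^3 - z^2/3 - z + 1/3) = z - 1/3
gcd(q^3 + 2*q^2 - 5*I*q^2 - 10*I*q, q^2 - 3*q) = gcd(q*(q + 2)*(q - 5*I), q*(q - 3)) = q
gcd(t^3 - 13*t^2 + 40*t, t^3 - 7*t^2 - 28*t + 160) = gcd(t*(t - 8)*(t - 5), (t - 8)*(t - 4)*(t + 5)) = t - 8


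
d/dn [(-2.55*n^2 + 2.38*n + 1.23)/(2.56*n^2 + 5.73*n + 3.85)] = (-20.7043*n^2 - 25.9326*n + 2.1151)/(6.5536*n^4 + 29.3376*n^3 + 52.5449*n^2 + 44.121*n + 14.8225)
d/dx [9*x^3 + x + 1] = 27*x^2 + 1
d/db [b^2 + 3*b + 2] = 2*b + 3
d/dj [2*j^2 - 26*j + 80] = 4*j - 26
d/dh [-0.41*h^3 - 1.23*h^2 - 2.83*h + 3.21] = -1.23*h^2 - 2.46*h - 2.83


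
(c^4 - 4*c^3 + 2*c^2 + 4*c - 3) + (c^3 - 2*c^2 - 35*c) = c^4 - 3*c^3 - 31*c - 3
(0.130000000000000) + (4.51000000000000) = 4.64000000000000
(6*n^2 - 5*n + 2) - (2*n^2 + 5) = 4*n^2 - 5*n - 3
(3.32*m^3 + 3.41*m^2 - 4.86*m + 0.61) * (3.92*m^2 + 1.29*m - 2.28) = 13.0144*m^5 + 17.65*m^4 - 22.2219*m^3 - 11.653*m^2 + 11.8677*m - 1.3908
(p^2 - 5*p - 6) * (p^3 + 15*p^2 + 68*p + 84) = p^5 + 10*p^4 - 13*p^3 - 346*p^2 - 828*p - 504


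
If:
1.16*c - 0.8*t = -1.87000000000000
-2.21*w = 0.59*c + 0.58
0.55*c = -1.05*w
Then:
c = 1.02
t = 3.82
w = -0.54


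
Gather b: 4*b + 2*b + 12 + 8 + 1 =6*b + 21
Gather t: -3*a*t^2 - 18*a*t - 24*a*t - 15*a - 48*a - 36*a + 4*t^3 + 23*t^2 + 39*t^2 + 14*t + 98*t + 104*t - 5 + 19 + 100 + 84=-99*a + 4*t^3 + t^2*(62 - 3*a) + t*(216 - 42*a) + 198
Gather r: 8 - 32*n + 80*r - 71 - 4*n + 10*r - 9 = -36*n + 90*r - 72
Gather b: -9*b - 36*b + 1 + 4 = 5 - 45*b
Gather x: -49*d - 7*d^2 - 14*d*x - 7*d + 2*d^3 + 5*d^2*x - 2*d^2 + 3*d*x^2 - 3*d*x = 2*d^3 - 9*d^2 + 3*d*x^2 - 56*d + x*(5*d^2 - 17*d)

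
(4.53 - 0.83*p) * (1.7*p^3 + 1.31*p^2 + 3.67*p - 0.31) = -1.411*p^4 + 6.6137*p^3 + 2.8882*p^2 + 16.8824*p - 1.4043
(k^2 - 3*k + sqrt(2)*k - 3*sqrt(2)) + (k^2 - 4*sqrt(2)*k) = 2*k^2 - 3*sqrt(2)*k - 3*k - 3*sqrt(2)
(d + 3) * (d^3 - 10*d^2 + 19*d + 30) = d^4 - 7*d^3 - 11*d^2 + 87*d + 90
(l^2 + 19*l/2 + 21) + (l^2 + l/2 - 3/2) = 2*l^2 + 10*l + 39/2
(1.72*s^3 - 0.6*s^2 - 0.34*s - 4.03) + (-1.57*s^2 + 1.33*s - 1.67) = 1.72*s^3 - 2.17*s^2 + 0.99*s - 5.7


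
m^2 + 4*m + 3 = (m + 1)*(m + 3)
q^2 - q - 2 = (q - 2)*(q + 1)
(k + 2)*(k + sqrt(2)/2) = k^2 + sqrt(2)*k/2 + 2*k + sqrt(2)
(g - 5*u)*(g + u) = g^2 - 4*g*u - 5*u^2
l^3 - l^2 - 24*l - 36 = (l - 6)*(l + 2)*(l + 3)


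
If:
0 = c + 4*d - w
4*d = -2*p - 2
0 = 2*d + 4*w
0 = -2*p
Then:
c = 9/4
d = -1/2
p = 0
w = 1/4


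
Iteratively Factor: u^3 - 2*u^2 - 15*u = (u + 3)*(u^2 - 5*u) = u*(u + 3)*(u - 5)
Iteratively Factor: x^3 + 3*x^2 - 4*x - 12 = (x + 2)*(x^2 + x - 6) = (x + 2)*(x + 3)*(x - 2)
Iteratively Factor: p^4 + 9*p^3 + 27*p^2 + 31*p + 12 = (p + 1)*(p^3 + 8*p^2 + 19*p + 12) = (p + 1)*(p + 3)*(p^2 + 5*p + 4) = (p + 1)^2*(p + 3)*(p + 4)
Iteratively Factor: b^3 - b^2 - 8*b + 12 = (b - 2)*(b^2 + b - 6) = (b - 2)*(b + 3)*(b - 2)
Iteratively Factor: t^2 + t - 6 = (t + 3)*(t - 2)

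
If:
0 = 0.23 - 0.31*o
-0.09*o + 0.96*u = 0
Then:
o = 0.74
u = 0.07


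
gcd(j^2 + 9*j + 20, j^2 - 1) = 1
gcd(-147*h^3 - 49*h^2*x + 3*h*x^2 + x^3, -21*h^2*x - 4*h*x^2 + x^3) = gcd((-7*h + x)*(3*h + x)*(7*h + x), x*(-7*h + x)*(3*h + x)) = -21*h^2 - 4*h*x + x^2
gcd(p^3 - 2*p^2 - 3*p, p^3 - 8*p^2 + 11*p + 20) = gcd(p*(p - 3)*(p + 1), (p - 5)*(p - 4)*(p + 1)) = p + 1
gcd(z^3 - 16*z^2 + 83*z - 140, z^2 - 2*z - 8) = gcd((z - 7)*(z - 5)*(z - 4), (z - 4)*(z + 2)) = z - 4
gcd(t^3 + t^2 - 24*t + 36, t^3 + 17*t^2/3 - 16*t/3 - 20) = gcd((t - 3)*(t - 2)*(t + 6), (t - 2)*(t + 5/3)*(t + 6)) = t^2 + 4*t - 12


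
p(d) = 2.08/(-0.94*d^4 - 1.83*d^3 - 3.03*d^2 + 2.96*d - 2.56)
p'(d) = 2.08*(3.76*d^3 + 5.49*d^2 + 6.06*d - 2.96)/(-0.94*d^4 - 1.83*d^3 - 3.03*d^2 + 2.96*d - 2.56)^2 = (7.8208*d^3 + 11.4192*d^2 + 12.6048*d - 6.1568)/(0.94*d^4 + 1.83*d^3 + 3.03*d^2 - 2.96*d + 2.56)^2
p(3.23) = -0.01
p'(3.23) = 0.01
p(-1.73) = -0.13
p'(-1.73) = -0.14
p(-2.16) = -0.08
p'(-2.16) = -0.09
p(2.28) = -0.04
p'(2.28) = 0.05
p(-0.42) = -0.49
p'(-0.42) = -0.56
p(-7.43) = -0.00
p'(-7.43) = -0.00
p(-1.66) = -0.14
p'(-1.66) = -0.15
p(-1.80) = -0.12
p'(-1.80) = -0.13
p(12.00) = -0.00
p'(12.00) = 0.00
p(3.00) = -0.01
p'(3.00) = 0.02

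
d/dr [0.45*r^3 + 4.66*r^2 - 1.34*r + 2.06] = 1.35*r^2 + 9.32*r - 1.34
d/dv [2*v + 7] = 2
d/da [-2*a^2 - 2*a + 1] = -4*a - 2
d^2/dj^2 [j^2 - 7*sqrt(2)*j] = 2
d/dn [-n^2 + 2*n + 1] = 2 - 2*n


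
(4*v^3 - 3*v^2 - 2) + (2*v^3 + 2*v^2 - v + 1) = 6*v^3 - v^2 - v - 1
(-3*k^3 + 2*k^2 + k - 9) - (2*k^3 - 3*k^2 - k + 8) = -5*k^3 + 5*k^2 + 2*k - 17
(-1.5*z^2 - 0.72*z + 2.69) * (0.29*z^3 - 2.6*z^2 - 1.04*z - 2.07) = -0.435*z^5 + 3.6912*z^4 + 4.2121*z^3 - 3.1402*z^2 - 1.3072*z - 5.5683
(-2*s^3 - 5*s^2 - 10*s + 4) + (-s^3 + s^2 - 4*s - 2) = -3*s^3 - 4*s^2 - 14*s + 2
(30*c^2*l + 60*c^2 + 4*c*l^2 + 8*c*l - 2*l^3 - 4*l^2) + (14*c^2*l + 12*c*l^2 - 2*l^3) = 44*c^2*l + 60*c^2 + 16*c*l^2 + 8*c*l - 4*l^3 - 4*l^2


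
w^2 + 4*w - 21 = (w - 3)*(w + 7)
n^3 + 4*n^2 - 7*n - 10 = (n - 2)*(n + 1)*(n + 5)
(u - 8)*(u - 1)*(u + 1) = u^3 - 8*u^2 - u + 8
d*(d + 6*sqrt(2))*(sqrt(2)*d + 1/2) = sqrt(2)*d^3 + 25*d^2/2 + 3*sqrt(2)*d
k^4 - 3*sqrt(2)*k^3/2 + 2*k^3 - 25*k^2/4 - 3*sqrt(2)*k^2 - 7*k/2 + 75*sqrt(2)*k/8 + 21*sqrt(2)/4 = (k - 2)*(k + 1/2)*(k + 7/2)*(k - 3*sqrt(2)/2)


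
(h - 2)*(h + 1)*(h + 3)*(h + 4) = h^4 + 6*h^3 + 3*h^2 - 26*h - 24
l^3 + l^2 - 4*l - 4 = (l - 2)*(l + 1)*(l + 2)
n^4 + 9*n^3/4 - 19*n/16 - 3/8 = (n - 3/4)*(n + 1/2)^2*(n + 2)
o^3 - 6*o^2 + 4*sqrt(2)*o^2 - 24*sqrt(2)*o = o*(o - 6)*(o + 4*sqrt(2))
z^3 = z^3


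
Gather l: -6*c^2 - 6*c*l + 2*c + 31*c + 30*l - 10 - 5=-6*c^2 + 33*c + l*(30 - 6*c) - 15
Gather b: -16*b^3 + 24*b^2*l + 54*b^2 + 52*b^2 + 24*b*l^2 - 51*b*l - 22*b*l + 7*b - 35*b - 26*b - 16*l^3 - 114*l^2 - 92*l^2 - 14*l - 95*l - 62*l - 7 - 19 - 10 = -16*b^3 + b^2*(24*l + 106) + b*(24*l^2 - 73*l - 54) - 16*l^3 - 206*l^2 - 171*l - 36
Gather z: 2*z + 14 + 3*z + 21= 5*z + 35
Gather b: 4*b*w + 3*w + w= 4*b*w + 4*w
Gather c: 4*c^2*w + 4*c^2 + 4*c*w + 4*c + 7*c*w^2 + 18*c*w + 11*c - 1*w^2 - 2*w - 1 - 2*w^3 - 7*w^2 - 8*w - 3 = c^2*(4*w + 4) + c*(7*w^2 + 22*w + 15) - 2*w^3 - 8*w^2 - 10*w - 4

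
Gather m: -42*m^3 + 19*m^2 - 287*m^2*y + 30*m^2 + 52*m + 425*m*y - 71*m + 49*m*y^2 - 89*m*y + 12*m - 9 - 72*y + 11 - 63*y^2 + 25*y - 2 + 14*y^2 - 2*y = -42*m^3 + m^2*(49 - 287*y) + m*(49*y^2 + 336*y - 7) - 49*y^2 - 49*y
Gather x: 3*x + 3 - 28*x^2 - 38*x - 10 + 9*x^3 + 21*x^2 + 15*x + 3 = 9*x^3 - 7*x^2 - 20*x - 4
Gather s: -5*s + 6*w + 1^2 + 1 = -5*s + 6*w + 2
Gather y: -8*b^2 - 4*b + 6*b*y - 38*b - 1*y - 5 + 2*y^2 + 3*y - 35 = -8*b^2 - 42*b + 2*y^2 + y*(6*b + 2) - 40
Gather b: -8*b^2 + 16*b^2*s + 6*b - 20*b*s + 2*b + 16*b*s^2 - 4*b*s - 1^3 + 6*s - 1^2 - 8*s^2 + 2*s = b^2*(16*s - 8) + b*(16*s^2 - 24*s + 8) - 8*s^2 + 8*s - 2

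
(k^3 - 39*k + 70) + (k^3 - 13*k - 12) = 2*k^3 - 52*k + 58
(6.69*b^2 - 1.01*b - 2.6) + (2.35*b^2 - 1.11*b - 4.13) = 9.04*b^2 - 2.12*b - 6.73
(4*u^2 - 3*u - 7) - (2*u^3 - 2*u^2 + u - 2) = -2*u^3 + 6*u^2 - 4*u - 5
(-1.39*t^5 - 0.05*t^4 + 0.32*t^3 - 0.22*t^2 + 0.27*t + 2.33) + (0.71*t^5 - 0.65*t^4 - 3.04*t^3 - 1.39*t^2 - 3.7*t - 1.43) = -0.68*t^5 - 0.7*t^4 - 2.72*t^3 - 1.61*t^2 - 3.43*t + 0.9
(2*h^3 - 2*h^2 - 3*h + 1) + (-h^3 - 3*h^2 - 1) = h^3 - 5*h^2 - 3*h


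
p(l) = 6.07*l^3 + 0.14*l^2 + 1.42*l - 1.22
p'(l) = 18.21*l^2 + 0.28*l + 1.42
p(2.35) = 81.67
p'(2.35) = 102.64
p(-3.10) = -185.11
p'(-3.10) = 175.55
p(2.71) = 124.46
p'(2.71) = 135.91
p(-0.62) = -3.49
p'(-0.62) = 8.25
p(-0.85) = -6.05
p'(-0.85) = 14.34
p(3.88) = 360.95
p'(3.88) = 276.65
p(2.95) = 160.02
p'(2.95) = 160.72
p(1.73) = 33.08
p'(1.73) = 56.41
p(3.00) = 168.19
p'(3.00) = 166.15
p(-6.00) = -1315.82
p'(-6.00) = 655.30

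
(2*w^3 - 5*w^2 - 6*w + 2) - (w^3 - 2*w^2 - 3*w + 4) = w^3 - 3*w^2 - 3*w - 2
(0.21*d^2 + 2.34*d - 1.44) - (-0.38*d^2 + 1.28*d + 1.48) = 0.59*d^2 + 1.06*d - 2.92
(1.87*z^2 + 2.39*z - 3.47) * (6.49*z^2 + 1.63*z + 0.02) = 12.1363*z^4 + 18.5592*z^3 - 18.5872*z^2 - 5.6083*z - 0.0694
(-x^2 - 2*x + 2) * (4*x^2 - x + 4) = -4*x^4 - 7*x^3 + 6*x^2 - 10*x + 8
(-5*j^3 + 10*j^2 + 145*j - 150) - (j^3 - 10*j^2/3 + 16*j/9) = -6*j^3 + 40*j^2/3 + 1289*j/9 - 150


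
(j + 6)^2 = j^2 + 12*j + 36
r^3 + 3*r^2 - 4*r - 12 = (r - 2)*(r + 2)*(r + 3)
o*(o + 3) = o^2 + 3*o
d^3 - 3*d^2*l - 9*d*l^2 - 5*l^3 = (d - 5*l)*(d + l)^2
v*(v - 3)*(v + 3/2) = v^3 - 3*v^2/2 - 9*v/2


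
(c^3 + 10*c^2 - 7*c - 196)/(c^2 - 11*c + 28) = (c^2 + 14*c + 49)/(c - 7)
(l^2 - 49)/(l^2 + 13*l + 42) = (l - 7)/(l + 6)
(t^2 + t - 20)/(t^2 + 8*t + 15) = (t - 4)/(t + 3)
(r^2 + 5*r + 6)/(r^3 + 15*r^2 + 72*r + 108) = (r + 2)/(r^2 + 12*r + 36)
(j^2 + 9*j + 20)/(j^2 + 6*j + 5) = (j + 4)/(j + 1)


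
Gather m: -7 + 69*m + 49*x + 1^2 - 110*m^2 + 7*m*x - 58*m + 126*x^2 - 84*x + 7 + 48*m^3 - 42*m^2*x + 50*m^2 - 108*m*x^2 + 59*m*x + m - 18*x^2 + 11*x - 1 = 48*m^3 + m^2*(-42*x - 60) + m*(-108*x^2 + 66*x + 12) + 108*x^2 - 24*x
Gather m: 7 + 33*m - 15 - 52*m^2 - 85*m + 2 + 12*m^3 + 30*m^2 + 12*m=12*m^3 - 22*m^2 - 40*m - 6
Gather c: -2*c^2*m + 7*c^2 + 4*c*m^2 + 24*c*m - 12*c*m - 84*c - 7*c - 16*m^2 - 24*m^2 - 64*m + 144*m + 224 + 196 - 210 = c^2*(7 - 2*m) + c*(4*m^2 + 12*m - 91) - 40*m^2 + 80*m + 210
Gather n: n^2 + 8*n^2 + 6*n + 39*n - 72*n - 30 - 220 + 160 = 9*n^2 - 27*n - 90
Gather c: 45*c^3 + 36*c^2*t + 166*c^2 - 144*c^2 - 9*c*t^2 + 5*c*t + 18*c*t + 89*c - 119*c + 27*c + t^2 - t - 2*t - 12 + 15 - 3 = 45*c^3 + c^2*(36*t + 22) + c*(-9*t^2 + 23*t - 3) + t^2 - 3*t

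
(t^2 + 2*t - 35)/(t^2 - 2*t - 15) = (t + 7)/(t + 3)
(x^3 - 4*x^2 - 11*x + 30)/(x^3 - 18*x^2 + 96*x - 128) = (x^2 - 2*x - 15)/(x^2 - 16*x + 64)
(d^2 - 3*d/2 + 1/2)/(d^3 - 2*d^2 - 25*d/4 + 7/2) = 2*(d - 1)/(2*d^2 - 3*d - 14)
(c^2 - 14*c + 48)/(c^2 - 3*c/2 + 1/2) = 2*(c^2 - 14*c + 48)/(2*c^2 - 3*c + 1)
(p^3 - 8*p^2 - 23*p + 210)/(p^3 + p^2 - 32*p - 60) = (p - 7)/(p + 2)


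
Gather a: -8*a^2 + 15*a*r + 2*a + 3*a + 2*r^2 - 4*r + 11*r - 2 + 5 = -8*a^2 + a*(15*r + 5) + 2*r^2 + 7*r + 3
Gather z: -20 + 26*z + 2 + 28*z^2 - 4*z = 28*z^2 + 22*z - 18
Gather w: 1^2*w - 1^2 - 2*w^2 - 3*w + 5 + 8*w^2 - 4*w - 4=6*w^2 - 6*w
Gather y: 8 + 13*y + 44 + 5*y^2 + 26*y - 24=5*y^2 + 39*y + 28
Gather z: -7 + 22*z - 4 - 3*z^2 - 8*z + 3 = -3*z^2 + 14*z - 8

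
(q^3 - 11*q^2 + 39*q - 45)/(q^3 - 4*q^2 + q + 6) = (q^2 - 8*q + 15)/(q^2 - q - 2)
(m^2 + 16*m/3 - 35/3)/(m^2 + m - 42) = (m - 5/3)/(m - 6)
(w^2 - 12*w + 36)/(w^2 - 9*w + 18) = (w - 6)/(w - 3)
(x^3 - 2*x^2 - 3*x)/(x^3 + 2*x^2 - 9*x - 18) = x*(x + 1)/(x^2 + 5*x + 6)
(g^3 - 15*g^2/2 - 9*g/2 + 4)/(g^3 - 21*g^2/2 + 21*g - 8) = (g + 1)/(g - 2)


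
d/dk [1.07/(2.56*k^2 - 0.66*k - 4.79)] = (0.7062 - 5.4784*k)/(-2.56*k^2 + 0.66*k + 4.79)^2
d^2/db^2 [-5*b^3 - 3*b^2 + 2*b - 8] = -30*b - 6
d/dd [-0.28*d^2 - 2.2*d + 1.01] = -0.56*d - 2.2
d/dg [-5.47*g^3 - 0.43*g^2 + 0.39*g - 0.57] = -16.41*g^2 - 0.86*g + 0.39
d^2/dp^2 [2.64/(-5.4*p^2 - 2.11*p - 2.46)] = (153.9648*p^2 + 60.16032*p - 2.64*(10.8*p + 2.11)*(21.6*p + 4.22) + 70.13952)/(5.4*p^2 + 2.11*p + 2.46)^3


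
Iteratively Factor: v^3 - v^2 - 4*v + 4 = (v - 2)*(v^2 + v - 2) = (v - 2)*(v - 1)*(v + 2)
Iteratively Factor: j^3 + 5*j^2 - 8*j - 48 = (j - 3)*(j^2 + 8*j + 16) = (j - 3)*(j + 4)*(j + 4)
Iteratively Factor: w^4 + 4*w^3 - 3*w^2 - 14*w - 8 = (w + 4)*(w^3 - 3*w - 2) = (w - 2)*(w + 4)*(w^2 + 2*w + 1) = (w - 2)*(w + 1)*(w + 4)*(w + 1)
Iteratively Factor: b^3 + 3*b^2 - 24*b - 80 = (b + 4)*(b^2 - b - 20) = (b - 5)*(b + 4)*(b + 4)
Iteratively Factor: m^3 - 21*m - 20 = (m + 4)*(m^2 - 4*m - 5) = (m - 5)*(m + 4)*(m + 1)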